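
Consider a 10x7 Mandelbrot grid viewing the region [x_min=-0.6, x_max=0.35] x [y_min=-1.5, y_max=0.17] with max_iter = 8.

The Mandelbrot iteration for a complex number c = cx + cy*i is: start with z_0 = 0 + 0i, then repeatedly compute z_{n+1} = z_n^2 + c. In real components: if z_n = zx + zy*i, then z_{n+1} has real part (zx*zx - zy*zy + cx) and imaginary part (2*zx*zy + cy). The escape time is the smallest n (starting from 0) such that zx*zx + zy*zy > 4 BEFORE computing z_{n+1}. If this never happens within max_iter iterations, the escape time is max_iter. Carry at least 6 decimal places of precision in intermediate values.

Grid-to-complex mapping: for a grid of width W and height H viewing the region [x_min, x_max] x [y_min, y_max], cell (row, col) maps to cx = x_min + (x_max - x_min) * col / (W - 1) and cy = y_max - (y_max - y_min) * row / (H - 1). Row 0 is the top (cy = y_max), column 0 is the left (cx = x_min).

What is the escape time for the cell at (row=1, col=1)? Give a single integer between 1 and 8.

Answer: 8

Derivation:
z_0 = 0 + 0i, c = -0.4944 + -0.1083i
Iter 1: z = -0.4944 + -0.1083i, |z|^2 = 0.2562
Iter 2: z = -0.2617 + -0.0012i, |z|^2 = 0.0685
Iter 3: z = -0.4260 + -0.1077i, |z|^2 = 0.1930
Iter 4: z = -0.3246 + -0.0166i, |z|^2 = 0.1056
Iter 5: z = -0.3894 + -0.0976i, |z|^2 = 0.1611
Iter 6: z = -0.3524 + -0.0324i, |z|^2 = 0.1252
Iter 7: z = -0.3713 + -0.0855i, |z|^2 = 0.1452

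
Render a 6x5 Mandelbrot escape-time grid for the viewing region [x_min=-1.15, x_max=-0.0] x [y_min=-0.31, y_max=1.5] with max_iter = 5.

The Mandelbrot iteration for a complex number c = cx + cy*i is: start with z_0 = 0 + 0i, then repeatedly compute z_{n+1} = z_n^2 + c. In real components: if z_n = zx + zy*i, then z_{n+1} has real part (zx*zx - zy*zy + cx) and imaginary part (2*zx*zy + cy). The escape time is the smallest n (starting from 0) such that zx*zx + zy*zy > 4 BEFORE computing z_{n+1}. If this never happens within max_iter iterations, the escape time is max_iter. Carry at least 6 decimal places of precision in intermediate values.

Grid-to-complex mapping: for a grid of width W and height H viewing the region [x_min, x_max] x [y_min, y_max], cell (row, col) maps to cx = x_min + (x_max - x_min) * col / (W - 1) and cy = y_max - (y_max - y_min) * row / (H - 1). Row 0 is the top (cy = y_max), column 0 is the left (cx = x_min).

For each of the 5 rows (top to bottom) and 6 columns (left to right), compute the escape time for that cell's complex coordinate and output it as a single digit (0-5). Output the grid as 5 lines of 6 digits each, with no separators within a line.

Answer: 222222
333455
455555
555555
555555

Derivation:
(row=0, col=0): c = -1.1500 + 1.5000i → escape time 2
(row=0, col=1): c = -0.9200 + 1.5000i → escape time 2
(row=0, col=2): c = -0.6900 + 1.5000i → escape time 2
(row=0, col=3): c = -0.4600 + 1.5000i → escape time 2
(row=0, col=4): c = -0.2300 + 1.5000i → escape time 2
(row=0, col=5): c = 0.0000 + 1.5000i → escape time 2
(row=1, col=0): c = -1.1500 + 1.0475i → escape time 3
(row=1, col=1): c = -0.9200 + 1.0475i → escape time 3
(row=1, col=2): c = -0.6900 + 1.0475i → escape time 3
(row=1, col=3): c = -0.4600 + 1.0475i → escape time 4
(row=1, col=4): c = -0.2300 + 1.0475i → escape time 5
(row=1, col=5): c = 0.0000 + 1.0475i → escape time 5
(row=2, col=0): c = -1.1500 + 0.5950i → escape time 4
(row=2, col=1): c = -0.9200 + 0.5950i → escape time 5
(row=2, col=2): c = -0.6900 + 0.5950i → escape time 5
(row=2, col=3): c = -0.4600 + 0.5950i → escape time 5
(row=2, col=4): c = -0.2300 + 0.5950i → escape time 5
(row=2, col=5): c = 0.0000 + 0.5950i → escape time 5
(row=3, col=0): c = -1.1500 + 0.1425i → escape time 5
(row=3, col=1): c = -0.9200 + 0.1425i → escape time 5
(row=3, col=2): c = -0.6900 + 0.1425i → escape time 5
(row=3, col=3): c = -0.4600 + 0.1425i → escape time 5
(row=3, col=4): c = -0.2300 + 0.1425i → escape time 5
(row=3, col=5): c = 0.0000 + 0.1425i → escape time 5
(row=4, col=0): c = -1.1500 + -0.3100i → escape time 5
(row=4, col=1): c = -0.9200 + -0.3100i → escape time 5
(row=4, col=2): c = -0.6900 + -0.3100i → escape time 5
(row=4, col=3): c = -0.4600 + -0.3100i → escape time 5
(row=4, col=4): c = -0.2300 + -0.3100i → escape time 5
(row=4, col=5): c = 0.0000 + -0.3100i → escape time 5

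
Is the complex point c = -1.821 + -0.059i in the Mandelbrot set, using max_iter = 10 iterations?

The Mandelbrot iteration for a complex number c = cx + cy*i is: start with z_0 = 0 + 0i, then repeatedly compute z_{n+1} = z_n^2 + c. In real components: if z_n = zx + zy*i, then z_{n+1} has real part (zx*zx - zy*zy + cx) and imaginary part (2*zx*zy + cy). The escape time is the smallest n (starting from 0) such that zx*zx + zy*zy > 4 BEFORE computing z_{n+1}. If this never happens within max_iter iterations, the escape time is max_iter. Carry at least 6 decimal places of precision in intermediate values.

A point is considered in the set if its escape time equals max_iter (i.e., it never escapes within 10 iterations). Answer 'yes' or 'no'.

z_0 = 0 + 0i, c = -1.8210 + -0.0590i
Iter 1: z = -1.8210 + -0.0590i, |z|^2 = 3.3195
Iter 2: z = 1.4916 + 0.1559i, |z|^2 = 2.2490
Iter 3: z = 0.3795 + 0.4060i, |z|^2 = 0.3088
Iter 4: z = -1.8419 + 0.2491i, |z|^2 = 3.4545
Iter 5: z = 1.5094 + -0.9767i, |z|^2 = 3.2321
Iter 6: z = -0.4967 + -3.0073i, |z|^2 = 9.2907
Escaped at iteration 6

Answer: no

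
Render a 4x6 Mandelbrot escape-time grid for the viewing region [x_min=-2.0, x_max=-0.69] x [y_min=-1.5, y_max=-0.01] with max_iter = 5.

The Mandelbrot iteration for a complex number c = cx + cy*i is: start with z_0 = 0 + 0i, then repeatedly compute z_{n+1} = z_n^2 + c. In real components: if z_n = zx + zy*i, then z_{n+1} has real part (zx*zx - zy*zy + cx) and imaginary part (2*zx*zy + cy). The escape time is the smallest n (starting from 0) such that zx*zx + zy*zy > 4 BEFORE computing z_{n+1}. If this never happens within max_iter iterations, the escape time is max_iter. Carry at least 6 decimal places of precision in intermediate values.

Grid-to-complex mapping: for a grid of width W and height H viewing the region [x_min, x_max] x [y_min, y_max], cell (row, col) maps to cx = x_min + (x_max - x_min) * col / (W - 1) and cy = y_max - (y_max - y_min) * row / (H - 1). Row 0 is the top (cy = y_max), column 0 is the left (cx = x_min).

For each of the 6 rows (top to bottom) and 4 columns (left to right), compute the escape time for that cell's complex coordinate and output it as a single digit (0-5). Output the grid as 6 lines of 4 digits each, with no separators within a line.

Answer: 1555
1455
1345
1334
1233
1122

Derivation:
(row=0, col=0): c = -2.0000 + -0.0100i → escape time 1
(row=0, col=1): c = -1.5633 + -0.0100i → escape time 5
(row=0, col=2): c = -1.1267 + -0.0100i → escape time 5
(row=0, col=3): c = -0.6900 + -0.0100i → escape time 5
(row=1, col=0): c = -2.0000 + -0.3080i → escape time 1
(row=1, col=1): c = -1.5633 + -0.3080i → escape time 4
(row=1, col=2): c = -1.1267 + -0.3080i → escape time 5
(row=1, col=3): c = -0.6900 + -0.3080i → escape time 5
(row=2, col=0): c = -2.0000 + -0.6060i → escape time 1
(row=2, col=1): c = -1.5633 + -0.6060i → escape time 3
(row=2, col=2): c = -1.1267 + -0.6060i → escape time 4
(row=2, col=3): c = -0.6900 + -0.6060i → escape time 5
(row=3, col=0): c = -2.0000 + -0.9040i → escape time 1
(row=3, col=1): c = -1.5633 + -0.9040i → escape time 3
(row=3, col=2): c = -1.1267 + -0.9040i → escape time 3
(row=3, col=3): c = -0.6900 + -0.9040i → escape time 4
(row=4, col=0): c = -2.0000 + -1.2020i → escape time 1
(row=4, col=1): c = -1.5633 + -1.2020i → escape time 2
(row=4, col=2): c = -1.1267 + -1.2020i → escape time 3
(row=4, col=3): c = -0.6900 + -1.2020i → escape time 3
(row=5, col=0): c = -2.0000 + -1.5000i → escape time 1
(row=5, col=1): c = -1.5633 + -1.5000i → escape time 1
(row=5, col=2): c = -1.1267 + -1.5000i → escape time 2
(row=5, col=3): c = -0.6900 + -1.5000i → escape time 2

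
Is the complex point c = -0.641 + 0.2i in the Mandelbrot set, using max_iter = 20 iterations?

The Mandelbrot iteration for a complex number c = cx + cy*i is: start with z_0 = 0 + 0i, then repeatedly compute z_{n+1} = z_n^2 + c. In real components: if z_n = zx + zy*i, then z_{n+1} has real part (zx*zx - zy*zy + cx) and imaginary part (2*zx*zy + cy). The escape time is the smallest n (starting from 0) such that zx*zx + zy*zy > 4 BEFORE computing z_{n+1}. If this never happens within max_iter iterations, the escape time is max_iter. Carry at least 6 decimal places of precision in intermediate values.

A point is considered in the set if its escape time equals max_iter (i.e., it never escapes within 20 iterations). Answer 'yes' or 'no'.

Answer: yes

Derivation:
z_0 = 0 + 0i, c = -0.6410 + 0.2000i
Iter 1: z = -0.6410 + 0.2000i, |z|^2 = 0.4509
Iter 2: z = -0.2701 + -0.0564i, |z|^2 = 0.0761
Iter 3: z = -0.5712 + 0.2305i, |z|^2 = 0.3794
Iter 4: z = -0.3678 + -0.0633i, |z|^2 = 0.1393
Iter 5: z = -0.5097 + 0.2466i, |z|^2 = 0.3206
Iter 6: z = -0.4420 + -0.0514i, |z|^2 = 0.1980
Iter 7: z = -0.4483 + 0.2454i, |z|^2 = 0.2612
Iter 8: z = -0.5003 + -0.0200i, |z|^2 = 0.2507
Iter 9: z = -0.3911 + 0.2200i, |z|^2 = 0.2014
Iter 10: z = -0.5364 + 0.0279i, |z|^2 = 0.2885
Iter 11: z = -0.3540 + 0.1701i, |z|^2 = 0.1543
Iter 12: z = -0.5446 + 0.0796i, |z|^2 = 0.3029
Iter 13: z = -0.3508 + 0.1133i, |z|^2 = 0.1359
Iter 14: z = -0.5308 + 0.1205i, |z|^2 = 0.2963
Iter 15: z = -0.3738 + 0.0721i, |z|^2 = 0.1449
Iter 16: z = -0.5065 + 0.1461i, |z|^2 = 0.2779
Iter 17: z = -0.4058 + 0.0520i, |z|^2 = 0.1674
Iter 18: z = -0.4790 + 0.1578i, |z|^2 = 0.2544
Iter 19: z = -0.4364 + 0.0488i, |z|^2 = 0.1929
Did not escape in 20 iterations → in set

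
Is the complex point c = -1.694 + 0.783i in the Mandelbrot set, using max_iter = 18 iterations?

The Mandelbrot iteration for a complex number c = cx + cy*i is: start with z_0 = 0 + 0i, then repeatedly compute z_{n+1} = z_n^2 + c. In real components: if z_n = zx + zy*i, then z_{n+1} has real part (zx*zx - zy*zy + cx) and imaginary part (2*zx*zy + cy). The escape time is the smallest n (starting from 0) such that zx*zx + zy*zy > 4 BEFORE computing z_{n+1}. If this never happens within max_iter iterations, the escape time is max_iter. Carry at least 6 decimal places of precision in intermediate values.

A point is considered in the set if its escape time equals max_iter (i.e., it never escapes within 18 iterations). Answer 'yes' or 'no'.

Answer: no

Derivation:
z_0 = 0 + 0i, c = -1.6940 + 0.7830i
Iter 1: z = -1.6940 + 0.7830i, |z|^2 = 3.4827
Iter 2: z = 0.5625 + -1.8698i, |z|^2 = 3.8126
Iter 3: z = -4.8737 + -1.3207i, |z|^2 = 25.4973
Escaped at iteration 3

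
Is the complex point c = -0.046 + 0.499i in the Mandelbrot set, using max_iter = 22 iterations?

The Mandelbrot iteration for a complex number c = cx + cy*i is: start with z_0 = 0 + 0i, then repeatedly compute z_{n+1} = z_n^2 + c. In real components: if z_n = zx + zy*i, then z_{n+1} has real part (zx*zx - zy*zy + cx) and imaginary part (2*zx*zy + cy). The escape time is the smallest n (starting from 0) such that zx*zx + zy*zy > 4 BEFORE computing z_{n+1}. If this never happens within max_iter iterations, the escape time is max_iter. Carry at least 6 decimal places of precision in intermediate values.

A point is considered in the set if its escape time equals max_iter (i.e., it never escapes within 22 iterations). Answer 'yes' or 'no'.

z_0 = 0 + 0i, c = -0.0460 + 0.4990i
Iter 1: z = -0.0460 + 0.4990i, |z|^2 = 0.2511
Iter 2: z = -0.2929 + 0.4531i, |z|^2 = 0.2911
Iter 3: z = -0.1655 + 0.2336i, |z|^2 = 0.0820
Iter 4: z = -0.0732 + 0.4217i, |z|^2 = 0.1832
Iter 5: z = -0.2185 + 0.4373i, |z|^2 = 0.2389
Iter 6: z = -0.1895 + 0.3079i, |z|^2 = 0.1307
Iter 7: z = -0.1049 + 0.3823i, |z|^2 = 0.1572
Iter 8: z = -0.1811 + 0.4188i, |z|^2 = 0.2082
Iter 9: z = -0.1886 + 0.3473i, |z|^2 = 0.1562
Iter 10: z = -0.1310 + 0.3680i, |z|^2 = 0.1526
Iter 11: z = -0.1643 + 0.4025i, |z|^2 = 0.1890
Iter 12: z = -0.1811 + 0.3667i, |z|^2 = 0.1673
Iter 13: z = -0.1477 + 0.3662i, |z|^2 = 0.1559
Iter 14: z = -0.1583 + 0.3908i, |z|^2 = 0.1778
Iter 15: z = -0.1737 + 0.3753i, |z|^2 = 0.1710
Iter 16: z = -0.1567 + 0.3686i, |z|^2 = 0.1604
Iter 17: z = -0.1573 + 0.3835i, |z|^2 = 0.1718
Iter 18: z = -0.1683 + 0.3783i, |z|^2 = 0.1715
Iter 19: z = -0.1608 + 0.3717i, |z|^2 = 0.1640
Iter 20: z = -0.1583 + 0.3795i, |z|^2 = 0.1691
Iter 21: z = -0.1650 + 0.3789i, |z|^2 = 0.1708
Did not escape in 22 iterations → in set

Answer: yes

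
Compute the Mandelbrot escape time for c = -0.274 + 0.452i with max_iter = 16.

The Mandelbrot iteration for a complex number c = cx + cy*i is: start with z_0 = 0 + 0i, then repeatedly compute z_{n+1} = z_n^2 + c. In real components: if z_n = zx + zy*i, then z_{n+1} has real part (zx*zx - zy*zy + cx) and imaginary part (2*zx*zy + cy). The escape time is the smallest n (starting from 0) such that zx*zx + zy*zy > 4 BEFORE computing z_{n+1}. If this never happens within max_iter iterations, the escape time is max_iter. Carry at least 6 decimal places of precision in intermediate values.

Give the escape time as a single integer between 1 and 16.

z_0 = 0 + 0i, c = -0.2740 + 0.4520i
Iter 1: z = -0.2740 + 0.4520i, |z|^2 = 0.2794
Iter 2: z = -0.4032 + 0.2043i, |z|^2 = 0.2043
Iter 3: z = -0.1531 + 0.2872i, |z|^2 = 0.1060
Iter 4: z = -0.3331 + 0.3640i, |z|^2 = 0.2434
Iter 5: z = -0.2956 + 0.2095i, |z|^2 = 0.1313
Iter 6: z = -0.2305 + 0.3281i, |z|^2 = 0.1608
Iter 7: z = -0.3285 + 0.3007i, |z|^2 = 0.1984
Iter 8: z = -0.2565 + 0.2544i, |z|^2 = 0.1305
Iter 9: z = -0.2729 + 0.3215i, |z|^2 = 0.1778
Iter 10: z = -0.3029 + 0.2765i, |z|^2 = 0.1682
Iter 11: z = -0.2587 + 0.2845i, |z|^2 = 0.1479
Iter 12: z = -0.2880 + 0.3048i, |z|^2 = 0.1758
Iter 13: z = -0.2839 + 0.2764i, |z|^2 = 0.1570
Iter 14: z = -0.2698 + 0.2950i, |z|^2 = 0.1598
Iter 15: z = -0.2882 + 0.2928i, |z|^2 = 0.1688

Answer: 16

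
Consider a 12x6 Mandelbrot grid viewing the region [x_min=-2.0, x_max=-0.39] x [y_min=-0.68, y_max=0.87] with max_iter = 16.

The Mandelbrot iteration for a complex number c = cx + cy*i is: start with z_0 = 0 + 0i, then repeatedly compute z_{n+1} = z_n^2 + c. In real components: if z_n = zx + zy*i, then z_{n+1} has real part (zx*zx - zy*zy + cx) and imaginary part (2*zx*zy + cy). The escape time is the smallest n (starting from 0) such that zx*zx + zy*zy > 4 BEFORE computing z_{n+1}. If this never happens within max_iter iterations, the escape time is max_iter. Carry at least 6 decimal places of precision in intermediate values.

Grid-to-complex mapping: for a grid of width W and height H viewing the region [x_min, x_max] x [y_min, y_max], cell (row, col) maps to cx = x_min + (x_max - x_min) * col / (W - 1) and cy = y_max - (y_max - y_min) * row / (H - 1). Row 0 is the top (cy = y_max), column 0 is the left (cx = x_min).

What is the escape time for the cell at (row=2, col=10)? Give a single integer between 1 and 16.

Answer: 16

Derivation:
z_0 = 0 + 0i, c = -0.5364 + 0.2500i
Iter 1: z = -0.5364 + 0.2500i, |z|^2 = 0.3502
Iter 2: z = -0.3112 + -0.0182i, |z|^2 = 0.0972
Iter 3: z = -0.4399 + 0.2613i, |z|^2 = 0.2618
Iter 4: z = -0.4112 + 0.0201i, |z|^2 = 0.1695
Iter 5: z = -0.3677 + 0.2335i, |z|^2 = 0.1897
Iter 6: z = -0.4557 + 0.0783i, |z|^2 = 0.2138
Iter 7: z = -0.3349 + 0.1786i, |z|^2 = 0.1440
Iter 8: z = -0.4561 + 0.1304i, |z|^2 = 0.2251
Iter 9: z = -0.3453 + 0.1311i, |z|^2 = 0.1364
Iter 10: z = -0.4343 + 0.1595i, |z|^2 = 0.2141
Iter 11: z = -0.3732 + 0.1115i, |z|^2 = 0.1517
Iter 12: z = -0.4095 + 0.1668i, |z|^2 = 0.1955
Iter 13: z = -0.3965 + 0.1134i, |z|^2 = 0.1700
Iter 14: z = -0.3920 + 0.1601i, |z|^2 = 0.1793
Iter 15: z = -0.4083 + 0.1245i, |z|^2 = 0.1822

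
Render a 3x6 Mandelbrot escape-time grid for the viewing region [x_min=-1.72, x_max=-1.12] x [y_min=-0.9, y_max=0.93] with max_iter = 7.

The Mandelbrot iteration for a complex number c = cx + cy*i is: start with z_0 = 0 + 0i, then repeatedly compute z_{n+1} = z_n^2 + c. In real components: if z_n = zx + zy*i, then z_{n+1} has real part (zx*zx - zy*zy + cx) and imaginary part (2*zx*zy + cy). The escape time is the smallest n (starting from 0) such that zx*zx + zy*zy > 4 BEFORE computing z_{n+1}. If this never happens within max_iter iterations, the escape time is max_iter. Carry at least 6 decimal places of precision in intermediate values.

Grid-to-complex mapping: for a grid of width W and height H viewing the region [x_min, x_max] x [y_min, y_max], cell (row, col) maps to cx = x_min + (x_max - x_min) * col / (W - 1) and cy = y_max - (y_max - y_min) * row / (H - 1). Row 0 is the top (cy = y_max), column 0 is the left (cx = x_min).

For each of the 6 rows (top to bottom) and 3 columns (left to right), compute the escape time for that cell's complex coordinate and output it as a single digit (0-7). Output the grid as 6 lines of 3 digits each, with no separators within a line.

Answer: 233
334
467
477
335
233

Derivation:
(row=0, col=0): c = -1.7200 + 0.9300i → escape time 2
(row=0, col=1): c = -1.4200 + 0.9300i → escape time 3
(row=0, col=2): c = -1.1200 + 0.9300i → escape time 3
(row=1, col=0): c = -1.7200 + 0.5640i → escape time 3
(row=1, col=1): c = -1.4200 + 0.5640i → escape time 3
(row=1, col=2): c = -1.1200 + 0.5640i → escape time 4
(row=2, col=0): c = -1.7200 + 0.1980i → escape time 4
(row=2, col=1): c = -1.4200 + 0.1980i → escape time 6
(row=2, col=2): c = -1.1200 + 0.1980i → escape time 7
(row=3, col=0): c = -1.7200 + -0.1680i → escape time 4
(row=3, col=1): c = -1.4200 + -0.1680i → escape time 7
(row=3, col=2): c = -1.1200 + -0.1680i → escape time 7
(row=4, col=0): c = -1.7200 + -0.5340i → escape time 3
(row=4, col=1): c = -1.4200 + -0.5340i → escape time 3
(row=4, col=2): c = -1.1200 + -0.5340i → escape time 5
(row=5, col=0): c = -1.7200 + -0.9000i → escape time 2
(row=5, col=1): c = -1.4200 + -0.9000i → escape time 3
(row=5, col=2): c = -1.1200 + -0.9000i → escape time 3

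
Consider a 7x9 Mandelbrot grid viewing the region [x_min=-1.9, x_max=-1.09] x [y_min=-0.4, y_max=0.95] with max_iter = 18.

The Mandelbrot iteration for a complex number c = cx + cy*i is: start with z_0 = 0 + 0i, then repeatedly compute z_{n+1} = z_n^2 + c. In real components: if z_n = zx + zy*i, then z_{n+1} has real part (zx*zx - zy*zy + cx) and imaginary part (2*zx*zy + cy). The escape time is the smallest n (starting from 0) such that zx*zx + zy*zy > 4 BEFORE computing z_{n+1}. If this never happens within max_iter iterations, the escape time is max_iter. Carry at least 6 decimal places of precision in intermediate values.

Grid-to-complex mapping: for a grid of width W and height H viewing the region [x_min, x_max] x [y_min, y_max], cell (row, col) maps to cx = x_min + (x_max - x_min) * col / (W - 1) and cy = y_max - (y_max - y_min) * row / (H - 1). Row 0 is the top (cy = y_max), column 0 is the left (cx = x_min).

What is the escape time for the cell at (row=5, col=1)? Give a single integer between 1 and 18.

Answer: 4

Derivation:
z_0 = 0 + 0i, c = -1.7650 + 0.1062i
Iter 1: z = -1.7650 + 0.1062i, |z|^2 = 3.1265
Iter 2: z = 1.3389 + -0.2688i, |z|^2 = 1.8650
Iter 3: z = -0.0445 + -0.6136i, |z|^2 = 0.3785
Iter 4: z = -2.1395 + 0.1609i, |z|^2 = 4.6034
Escaped at iteration 4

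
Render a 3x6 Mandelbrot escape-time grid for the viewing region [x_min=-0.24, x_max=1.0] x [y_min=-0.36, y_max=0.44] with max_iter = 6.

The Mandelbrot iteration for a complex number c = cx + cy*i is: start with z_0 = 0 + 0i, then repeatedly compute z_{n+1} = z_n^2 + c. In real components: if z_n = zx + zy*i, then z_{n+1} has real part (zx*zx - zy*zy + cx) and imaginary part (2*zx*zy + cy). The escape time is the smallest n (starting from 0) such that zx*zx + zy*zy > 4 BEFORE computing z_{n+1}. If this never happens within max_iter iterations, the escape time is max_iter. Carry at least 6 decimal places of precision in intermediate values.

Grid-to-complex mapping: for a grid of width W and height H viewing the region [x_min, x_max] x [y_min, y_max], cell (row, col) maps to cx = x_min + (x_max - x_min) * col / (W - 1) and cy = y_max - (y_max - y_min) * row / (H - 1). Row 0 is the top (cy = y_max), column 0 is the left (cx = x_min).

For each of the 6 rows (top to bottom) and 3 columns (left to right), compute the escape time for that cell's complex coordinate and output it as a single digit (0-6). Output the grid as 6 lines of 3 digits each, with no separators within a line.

Answer: 662
662
662
662
662
662

Derivation:
(row=0, col=0): c = -0.2400 + 0.4400i → escape time 6
(row=0, col=1): c = 0.3800 + 0.4400i → escape time 6
(row=0, col=2): c = 1.0000 + 0.4400i → escape time 2
(row=1, col=0): c = -0.2400 + 0.2800i → escape time 6
(row=1, col=1): c = 0.3800 + 0.2800i → escape time 6
(row=1, col=2): c = 1.0000 + 0.2800i → escape time 2
(row=2, col=0): c = -0.2400 + 0.1200i → escape time 6
(row=2, col=1): c = 0.3800 + 0.1200i → escape time 6
(row=2, col=2): c = 1.0000 + 0.1200i → escape time 2
(row=3, col=0): c = -0.2400 + -0.0400i → escape time 6
(row=3, col=1): c = 0.3800 + -0.0400i → escape time 6
(row=3, col=2): c = 1.0000 + -0.0400i → escape time 2
(row=4, col=0): c = -0.2400 + -0.2000i → escape time 6
(row=4, col=1): c = 0.3800 + -0.2000i → escape time 6
(row=4, col=2): c = 1.0000 + -0.2000i → escape time 2
(row=5, col=0): c = -0.2400 + -0.3600i → escape time 6
(row=5, col=1): c = 0.3800 + -0.3600i → escape time 6
(row=5, col=2): c = 1.0000 + -0.3600i → escape time 2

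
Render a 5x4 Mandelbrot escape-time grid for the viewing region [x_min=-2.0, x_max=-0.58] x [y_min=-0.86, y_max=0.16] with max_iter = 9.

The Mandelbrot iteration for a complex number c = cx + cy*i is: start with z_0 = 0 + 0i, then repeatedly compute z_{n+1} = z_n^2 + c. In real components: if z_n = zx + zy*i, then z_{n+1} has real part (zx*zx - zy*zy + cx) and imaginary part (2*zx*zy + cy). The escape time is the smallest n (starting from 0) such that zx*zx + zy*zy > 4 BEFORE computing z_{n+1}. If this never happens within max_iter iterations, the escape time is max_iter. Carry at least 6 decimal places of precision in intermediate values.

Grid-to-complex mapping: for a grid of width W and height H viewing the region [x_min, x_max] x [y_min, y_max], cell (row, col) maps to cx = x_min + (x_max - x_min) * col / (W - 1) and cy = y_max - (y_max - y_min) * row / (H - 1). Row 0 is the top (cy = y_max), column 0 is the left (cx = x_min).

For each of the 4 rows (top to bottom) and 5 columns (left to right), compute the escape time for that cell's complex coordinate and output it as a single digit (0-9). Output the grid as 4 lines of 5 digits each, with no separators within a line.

Answer: 15999
15999
13459
13334

Derivation:
(row=0, col=0): c = -2.0000 + 0.1600i → escape time 1
(row=0, col=1): c = -1.6450 + 0.1600i → escape time 5
(row=0, col=2): c = -1.2900 + 0.1600i → escape time 9
(row=0, col=3): c = -0.9350 + 0.1600i → escape time 9
(row=0, col=4): c = -0.5800 + 0.1600i → escape time 9
(row=1, col=0): c = -2.0000 + -0.1800i → escape time 1
(row=1, col=1): c = -1.6450 + -0.1800i → escape time 5
(row=1, col=2): c = -1.2900 + -0.1800i → escape time 9
(row=1, col=3): c = -0.9350 + -0.1800i → escape time 9
(row=1, col=4): c = -0.5800 + -0.1800i → escape time 9
(row=2, col=0): c = -2.0000 + -0.5200i → escape time 1
(row=2, col=1): c = -1.6450 + -0.5200i → escape time 3
(row=2, col=2): c = -1.2900 + -0.5200i → escape time 4
(row=2, col=3): c = -0.9350 + -0.5200i → escape time 5
(row=2, col=4): c = -0.5800 + -0.5200i → escape time 9
(row=3, col=0): c = -2.0000 + -0.8600i → escape time 1
(row=3, col=1): c = -1.6450 + -0.8600i → escape time 3
(row=3, col=2): c = -1.2900 + -0.8600i → escape time 3
(row=3, col=3): c = -0.9350 + -0.8600i → escape time 3
(row=3, col=4): c = -0.5800 + -0.8600i → escape time 4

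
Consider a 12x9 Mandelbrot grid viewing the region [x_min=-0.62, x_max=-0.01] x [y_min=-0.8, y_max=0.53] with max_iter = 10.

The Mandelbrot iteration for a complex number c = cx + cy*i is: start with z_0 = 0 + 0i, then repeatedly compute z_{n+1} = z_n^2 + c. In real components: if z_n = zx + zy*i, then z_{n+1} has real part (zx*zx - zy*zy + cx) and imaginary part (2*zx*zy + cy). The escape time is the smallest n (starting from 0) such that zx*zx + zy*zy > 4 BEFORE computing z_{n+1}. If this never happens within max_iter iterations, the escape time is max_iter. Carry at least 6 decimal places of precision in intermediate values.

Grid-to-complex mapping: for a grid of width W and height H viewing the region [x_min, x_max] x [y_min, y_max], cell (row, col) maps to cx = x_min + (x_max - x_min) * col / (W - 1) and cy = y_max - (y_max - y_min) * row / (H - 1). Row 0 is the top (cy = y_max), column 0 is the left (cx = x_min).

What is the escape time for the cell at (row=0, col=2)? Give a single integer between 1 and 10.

z_0 = 0 + 0i, c = -0.5091 + 0.5300i
Iter 1: z = -0.5091 + 0.5300i, |z|^2 = 0.5401
Iter 2: z = -0.5308 + -0.0096i, |z|^2 = 0.2819
Iter 3: z = -0.2274 + 0.5402i, |z|^2 = 0.3436
Iter 4: z = -0.7492 + 0.2843i, |z|^2 = 0.6422
Iter 5: z = -0.0286 + 0.1040i, |z|^2 = 0.0116
Iter 6: z = -0.5191 + 0.5241i, |z|^2 = 0.5441
Iter 7: z = -0.5143 + -0.0141i, |z|^2 = 0.2647
Iter 8: z = -0.2448 + 0.5445i, |z|^2 = 0.3564
Iter 9: z = -0.7456 + 0.2634i, |z|^2 = 0.6253

Answer: 10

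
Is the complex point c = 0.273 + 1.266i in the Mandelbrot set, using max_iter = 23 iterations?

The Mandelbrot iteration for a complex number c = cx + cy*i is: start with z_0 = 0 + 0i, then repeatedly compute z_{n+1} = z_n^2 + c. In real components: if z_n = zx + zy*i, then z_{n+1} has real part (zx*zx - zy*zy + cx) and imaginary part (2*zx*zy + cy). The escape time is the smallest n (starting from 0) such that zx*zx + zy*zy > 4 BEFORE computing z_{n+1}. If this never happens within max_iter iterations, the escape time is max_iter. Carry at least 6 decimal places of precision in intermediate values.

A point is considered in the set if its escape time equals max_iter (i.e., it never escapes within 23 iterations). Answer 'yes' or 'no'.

z_0 = 0 + 0i, c = 0.2730 + 1.2660i
Iter 1: z = 0.2730 + 1.2660i, |z|^2 = 1.6773
Iter 2: z = -1.2552 + 1.9572i, |z|^2 = 5.4064
Escaped at iteration 2

Answer: no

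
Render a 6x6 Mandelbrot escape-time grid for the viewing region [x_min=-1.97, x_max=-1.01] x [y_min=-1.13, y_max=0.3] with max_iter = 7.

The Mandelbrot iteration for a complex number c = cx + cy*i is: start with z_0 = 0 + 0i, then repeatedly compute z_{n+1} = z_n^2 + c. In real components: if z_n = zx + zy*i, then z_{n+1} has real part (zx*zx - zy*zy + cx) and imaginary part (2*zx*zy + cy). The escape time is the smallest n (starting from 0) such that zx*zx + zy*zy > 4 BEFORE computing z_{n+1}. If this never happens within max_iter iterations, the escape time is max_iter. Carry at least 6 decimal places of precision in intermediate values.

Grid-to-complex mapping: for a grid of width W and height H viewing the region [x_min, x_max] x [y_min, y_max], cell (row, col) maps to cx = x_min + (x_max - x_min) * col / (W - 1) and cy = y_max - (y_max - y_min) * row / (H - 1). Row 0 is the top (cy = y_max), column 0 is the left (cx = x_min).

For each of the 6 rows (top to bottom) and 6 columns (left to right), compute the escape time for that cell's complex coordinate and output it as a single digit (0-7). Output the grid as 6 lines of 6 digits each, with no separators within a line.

Answer: 244577
677777
244577
133345
123333
112233

Derivation:
(row=0, col=0): c = -1.9700 + 0.3000i → escape time 2
(row=0, col=1): c = -1.7780 + 0.3000i → escape time 4
(row=0, col=2): c = -1.5860 + 0.3000i → escape time 4
(row=0, col=3): c = -1.3940 + 0.3000i → escape time 5
(row=0, col=4): c = -1.2020 + 0.3000i → escape time 7
(row=0, col=5): c = -1.0100 + 0.3000i → escape time 7
(row=1, col=0): c = -1.9700 + 0.0140i → escape time 6
(row=1, col=1): c = -1.7780 + 0.0140i → escape time 7
(row=1, col=2): c = -1.5860 + 0.0140i → escape time 7
(row=1, col=3): c = -1.3940 + 0.0140i → escape time 7
(row=1, col=4): c = -1.2020 + 0.0140i → escape time 7
(row=1, col=5): c = -1.0100 + 0.0140i → escape time 7
(row=2, col=0): c = -1.9700 + -0.2720i → escape time 2
(row=2, col=1): c = -1.7780 + -0.2720i → escape time 4
(row=2, col=2): c = -1.5860 + -0.2720i → escape time 4
(row=2, col=3): c = -1.3940 + -0.2720i → escape time 5
(row=2, col=4): c = -1.2020 + -0.2720i → escape time 7
(row=2, col=5): c = -1.0100 + -0.2720i → escape time 7
(row=3, col=0): c = -1.9700 + -0.5580i → escape time 1
(row=3, col=1): c = -1.7780 + -0.5580i → escape time 3
(row=3, col=2): c = -1.5860 + -0.5580i → escape time 3
(row=3, col=3): c = -1.3940 + -0.5580i → escape time 3
(row=3, col=4): c = -1.2020 + -0.5580i → escape time 4
(row=3, col=5): c = -1.0100 + -0.5580i → escape time 5
(row=4, col=0): c = -1.9700 + -0.8440i → escape time 1
(row=4, col=1): c = -1.7780 + -0.8440i → escape time 2
(row=4, col=2): c = -1.5860 + -0.8440i → escape time 3
(row=4, col=3): c = -1.3940 + -0.8440i → escape time 3
(row=4, col=4): c = -1.2020 + -0.8440i → escape time 3
(row=4, col=5): c = -1.0100 + -0.8440i → escape time 3
(row=5, col=0): c = -1.9700 + -1.1300i → escape time 1
(row=5, col=1): c = -1.7780 + -1.1300i → escape time 1
(row=5, col=2): c = -1.5860 + -1.1300i → escape time 2
(row=5, col=3): c = -1.3940 + -1.1300i → escape time 2
(row=5, col=4): c = -1.2020 + -1.1300i → escape time 3
(row=5, col=5): c = -1.0100 + -1.1300i → escape time 3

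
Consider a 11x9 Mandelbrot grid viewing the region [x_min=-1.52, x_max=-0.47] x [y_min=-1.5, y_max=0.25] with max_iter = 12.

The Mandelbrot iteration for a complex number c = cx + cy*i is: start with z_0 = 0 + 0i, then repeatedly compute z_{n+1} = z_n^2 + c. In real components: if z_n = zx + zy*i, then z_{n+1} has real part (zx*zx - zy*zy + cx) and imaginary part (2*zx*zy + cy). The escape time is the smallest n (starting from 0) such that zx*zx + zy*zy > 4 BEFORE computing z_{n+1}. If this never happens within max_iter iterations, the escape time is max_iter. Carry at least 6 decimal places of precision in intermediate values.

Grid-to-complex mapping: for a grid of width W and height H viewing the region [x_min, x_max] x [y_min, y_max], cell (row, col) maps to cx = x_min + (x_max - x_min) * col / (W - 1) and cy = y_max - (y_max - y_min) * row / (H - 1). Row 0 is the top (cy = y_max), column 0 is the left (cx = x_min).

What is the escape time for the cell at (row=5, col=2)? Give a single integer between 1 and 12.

Answer: 3

Derivation:
z_0 = 0 + 0i, c = -1.3100 + -0.8438i
Iter 1: z = -1.3100 + -0.8438i, |z|^2 = 2.4280
Iter 2: z = -0.3058 + 1.3669i, |z|^2 = 1.9619
Iter 3: z = -3.0848 + -1.6798i, |z|^2 = 12.3378
Escaped at iteration 3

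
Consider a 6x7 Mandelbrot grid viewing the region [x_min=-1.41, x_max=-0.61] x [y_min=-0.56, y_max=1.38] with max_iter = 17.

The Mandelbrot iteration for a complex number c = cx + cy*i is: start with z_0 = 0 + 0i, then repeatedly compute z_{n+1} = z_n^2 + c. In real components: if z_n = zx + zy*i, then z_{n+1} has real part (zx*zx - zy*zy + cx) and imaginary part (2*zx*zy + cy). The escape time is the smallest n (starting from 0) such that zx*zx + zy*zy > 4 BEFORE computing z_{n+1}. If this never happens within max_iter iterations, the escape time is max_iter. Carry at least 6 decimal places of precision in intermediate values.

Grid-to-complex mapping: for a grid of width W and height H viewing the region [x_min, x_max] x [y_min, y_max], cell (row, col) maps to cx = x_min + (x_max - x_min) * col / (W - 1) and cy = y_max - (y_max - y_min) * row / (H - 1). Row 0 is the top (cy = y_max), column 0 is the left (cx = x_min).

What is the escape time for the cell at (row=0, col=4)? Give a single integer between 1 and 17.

z_0 = 0 + 0i, c = -0.7700 + 1.3800i
Iter 1: z = -0.7700 + 1.3800i, |z|^2 = 2.4973
Iter 2: z = -2.0815 + -0.7452i, |z|^2 = 4.8880
Escaped at iteration 2

Answer: 2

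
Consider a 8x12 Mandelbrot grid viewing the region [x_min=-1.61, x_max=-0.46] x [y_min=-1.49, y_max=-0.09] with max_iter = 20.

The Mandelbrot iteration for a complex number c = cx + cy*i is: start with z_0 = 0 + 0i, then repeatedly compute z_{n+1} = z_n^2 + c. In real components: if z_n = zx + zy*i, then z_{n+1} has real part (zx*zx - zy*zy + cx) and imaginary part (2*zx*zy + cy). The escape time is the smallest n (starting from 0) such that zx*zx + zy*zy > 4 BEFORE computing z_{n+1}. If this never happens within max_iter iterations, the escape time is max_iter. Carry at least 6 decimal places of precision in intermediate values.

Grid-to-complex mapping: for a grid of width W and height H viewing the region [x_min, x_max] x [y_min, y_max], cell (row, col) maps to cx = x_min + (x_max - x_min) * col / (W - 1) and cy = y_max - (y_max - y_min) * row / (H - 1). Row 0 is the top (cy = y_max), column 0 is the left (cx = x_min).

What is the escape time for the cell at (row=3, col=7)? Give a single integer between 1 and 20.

Answer: 20

Derivation:
z_0 = 0 + 0i, c = -0.4600 + -0.4718i
Iter 1: z = -0.4600 + -0.4718i, |z|^2 = 0.4342
Iter 2: z = -0.4710 + -0.0377i, |z|^2 = 0.2233
Iter 3: z = -0.2396 + -0.4363i, |z|^2 = 0.2477
Iter 4: z = -0.5929 + -0.2628i, |z|^2 = 0.4206
Iter 5: z = -0.1775 + -0.1602i, |z|^2 = 0.0572
Iter 6: z = -0.4542 + -0.4150i, |z|^2 = 0.3784
Iter 7: z = -0.4259 + -0.0949i, |z|^2 = 0.1904
Iter 8: z = -0.2876 + -0.3910i, |z|^2 = 0.2356
Iter 9: z = -0.5301 + -0.2469i, |z|^2 = 0.3420
Iter 10: z = -0.2399 + -0.2100i, |z|^2 = 0.1017
Iter 11: z = -0.4465 + -0.3711i, |z|^2 = 0.3371
Iter 12: z = -0.3983 + -0.1404i, |z|^2 = 0.1784
Iter 13: z = -0.3211 + -0.3599i, |z|^2 = 0.2327
Iter 14: z = -0.4865 + -0.2407i, |z|^2 = 0.2946
Iter 15: z = -0.2813 + -0.2377i, |z|^2 = 0.1356
Iter 16: z = -0.4374 + -0.3381i, |z|^2 = 0.3056
Iter 17: z = -0.3830 + -0.1761i, |z|^2 = 0.1777
Iter 18: z = -0.3443 + -0.3370i, |z|^2 = 0.2321
Iter 19: z = -0.4550 + -0.2398i, |z|^2 = 0.2645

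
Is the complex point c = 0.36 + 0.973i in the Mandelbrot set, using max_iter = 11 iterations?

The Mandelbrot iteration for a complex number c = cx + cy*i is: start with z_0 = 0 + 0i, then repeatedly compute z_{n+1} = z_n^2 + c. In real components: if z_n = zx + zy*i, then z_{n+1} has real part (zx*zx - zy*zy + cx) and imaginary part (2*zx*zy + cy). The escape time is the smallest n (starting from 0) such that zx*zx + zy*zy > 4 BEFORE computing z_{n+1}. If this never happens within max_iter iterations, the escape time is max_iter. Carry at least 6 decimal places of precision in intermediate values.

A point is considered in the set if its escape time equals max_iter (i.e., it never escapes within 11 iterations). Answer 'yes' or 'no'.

Answer: no

Derivation:
z_0 = 0 + 0i, c = 0.3600 + 0.9730i
Iter 1: z = 0.3600 + 0.9730i, |z|^2 = 1.0763
Iter 2: z = -0.4571 + 1.6736i, |z|^2 = 3.0098
Iter 3: z = -2.2318 + -0.5571i, |z|^2 = 5.2914
Escaped at iteration 3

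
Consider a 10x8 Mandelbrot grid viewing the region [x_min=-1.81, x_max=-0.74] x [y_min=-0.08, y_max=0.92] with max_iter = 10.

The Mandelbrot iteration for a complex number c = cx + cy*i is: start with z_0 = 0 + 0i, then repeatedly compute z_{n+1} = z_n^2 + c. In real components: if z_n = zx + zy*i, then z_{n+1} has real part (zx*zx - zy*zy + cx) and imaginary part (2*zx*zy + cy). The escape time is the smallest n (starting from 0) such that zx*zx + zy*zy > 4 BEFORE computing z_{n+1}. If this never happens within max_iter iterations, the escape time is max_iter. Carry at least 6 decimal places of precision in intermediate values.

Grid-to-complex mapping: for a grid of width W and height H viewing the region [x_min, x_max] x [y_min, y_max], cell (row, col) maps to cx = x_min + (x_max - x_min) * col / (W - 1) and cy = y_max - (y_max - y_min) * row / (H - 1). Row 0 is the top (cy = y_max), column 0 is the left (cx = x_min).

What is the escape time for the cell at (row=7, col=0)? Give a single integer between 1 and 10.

Answer: 4

Derivation:
z_0 = 0 + 0i, c = -1.8100 + -0.0800i
Iter 1: z = -1.8100 + -0.0800i, |z|^2 = 3.2825
Iter 2: z = 1.4597 + 0.2096i, |z|^2 = 2.1747
Iter 3: z = 0.2768 + 0.5319i, |z|^2 = 0.3595
Iter 4: z = -2.0163 + 0.2145i, |z|^2 = 4.1115
Escaped at iteration 4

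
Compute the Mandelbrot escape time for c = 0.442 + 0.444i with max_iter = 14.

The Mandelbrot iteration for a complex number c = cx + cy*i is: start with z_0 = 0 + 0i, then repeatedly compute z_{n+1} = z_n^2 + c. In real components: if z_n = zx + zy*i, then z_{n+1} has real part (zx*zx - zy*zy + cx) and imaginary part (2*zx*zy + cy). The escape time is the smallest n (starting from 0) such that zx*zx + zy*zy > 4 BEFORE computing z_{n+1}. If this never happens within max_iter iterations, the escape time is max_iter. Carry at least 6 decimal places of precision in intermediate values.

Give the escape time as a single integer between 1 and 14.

Answer: 6

Derivation:
z_0 = 0 + 0i, c = 0.4420 + 0.4440i
Iter 1: z = 0.4420 + 0.4440i, |z|^2 = 0.3925
Iter 2: z = 0.4402 + 0.8365i, |z|^2 = 0.8935
Iter 3: z = -0.0639 + 1.1805i, |z|^2 = 1.3977
Iter 4: z = -0.9475 + 0.2931i, |z|^2 = 0.9836
Iter 5: z = 1.2538 + -0.1114i, |z|^2 = 1.5845
Iter 6: z = 2.0017 + 0.1647i, |z|^2 = 4.0340
Escaped at iteration 6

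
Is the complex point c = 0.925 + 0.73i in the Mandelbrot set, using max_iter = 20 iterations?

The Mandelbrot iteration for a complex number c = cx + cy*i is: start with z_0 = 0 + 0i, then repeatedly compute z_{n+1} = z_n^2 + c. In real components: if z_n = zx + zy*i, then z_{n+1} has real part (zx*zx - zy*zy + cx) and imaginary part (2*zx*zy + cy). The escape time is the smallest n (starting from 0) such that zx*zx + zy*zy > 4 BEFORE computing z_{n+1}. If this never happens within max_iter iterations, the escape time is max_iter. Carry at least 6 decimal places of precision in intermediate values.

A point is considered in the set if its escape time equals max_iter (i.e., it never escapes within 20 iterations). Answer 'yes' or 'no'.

Answer: no

Derivation:
z_0 = 0 + 0i, c = 0.9250 + 0.7300i
Iter 1: z = 0.9250 + 0.7300i, |z|^2 = 1.3885
Iter 2: z = 1.2477 + 2.0805i, |z|^2 = 5.8853
Escaped at iteration 2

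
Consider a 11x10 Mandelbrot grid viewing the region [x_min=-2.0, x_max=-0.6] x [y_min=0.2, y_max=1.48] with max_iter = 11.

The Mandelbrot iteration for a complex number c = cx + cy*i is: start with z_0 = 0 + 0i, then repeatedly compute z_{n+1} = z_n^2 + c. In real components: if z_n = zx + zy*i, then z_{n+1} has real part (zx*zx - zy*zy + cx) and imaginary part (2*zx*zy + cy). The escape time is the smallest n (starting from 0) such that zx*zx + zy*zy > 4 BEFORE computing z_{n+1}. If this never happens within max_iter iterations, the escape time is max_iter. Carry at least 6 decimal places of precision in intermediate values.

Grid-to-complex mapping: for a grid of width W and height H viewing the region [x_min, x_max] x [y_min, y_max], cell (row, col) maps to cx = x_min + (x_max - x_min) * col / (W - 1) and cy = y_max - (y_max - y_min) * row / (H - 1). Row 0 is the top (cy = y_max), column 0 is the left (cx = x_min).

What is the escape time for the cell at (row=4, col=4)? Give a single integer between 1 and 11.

Answer: 3

Derivation:
z_0 = 0 + 0i, c = -1.4400 + 0.9111i
Iter 1: z = -1.4400 + 0.9111i, |z|^2 = 2.9037
Iter 2: z = -0.1965 + -1.7129i, |z|^2 = 2.9726
Iter 3: z = -4.3354 + 1.5844i, |z|^2 = 21.3056
Escaped at iteration 3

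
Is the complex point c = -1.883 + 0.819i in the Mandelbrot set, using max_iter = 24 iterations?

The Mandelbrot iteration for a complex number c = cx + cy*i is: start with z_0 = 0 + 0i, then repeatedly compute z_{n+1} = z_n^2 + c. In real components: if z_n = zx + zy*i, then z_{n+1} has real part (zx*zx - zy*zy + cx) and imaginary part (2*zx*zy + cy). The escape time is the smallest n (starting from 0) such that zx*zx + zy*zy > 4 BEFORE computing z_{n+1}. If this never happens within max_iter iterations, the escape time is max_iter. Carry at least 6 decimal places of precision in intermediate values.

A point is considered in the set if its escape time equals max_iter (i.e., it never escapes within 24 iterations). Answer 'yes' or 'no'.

z_0 = 0 + 0i, c = -1.8830 + 0.8190i
Iter 1: z = -1.8830 + 0.8190i, |z|^2 = 4.2165
Escaped at iteration 1

Answer: no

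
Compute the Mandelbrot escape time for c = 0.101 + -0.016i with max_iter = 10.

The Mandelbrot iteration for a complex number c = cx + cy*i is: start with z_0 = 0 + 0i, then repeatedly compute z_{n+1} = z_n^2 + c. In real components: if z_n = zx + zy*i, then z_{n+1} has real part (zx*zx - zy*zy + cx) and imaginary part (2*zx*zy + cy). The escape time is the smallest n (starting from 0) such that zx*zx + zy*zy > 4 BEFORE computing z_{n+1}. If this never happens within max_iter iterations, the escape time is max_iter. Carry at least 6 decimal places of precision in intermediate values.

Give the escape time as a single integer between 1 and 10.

Answer: 10

Derivation:
z_0 = 0 + 0i, c = 0.1010 + -0.0160i
Iter 1: z = 0.1010 + -0.0160i, |z|^2 = 0.0105
Iter 2: z = 0.1109 + -0.0192i, |z|^2 = 0.0127
Iter 3: z = 0.1129 + -0.0203i, |z|^2 = 0.0132
Iter 4: z = 0.1133 + -0.0206i, |z|^2 = 0.0133
Iter 5: z = 0.1134 + -0.0207i, |z|^2 = 0.0133
Iter 6: z = 0.1134 + -0.0207i, |z|^2 = 0.0133
Iter 7: z = 0.1134 + -0.0207i, |z|^2 = 0.0133
Iter 8: z = 0.1134 + -0.0207i, |z|^2 = 0.0133
Iter 9: z = 0.1134 + -0.0207i, |z|^2 = 0.0133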